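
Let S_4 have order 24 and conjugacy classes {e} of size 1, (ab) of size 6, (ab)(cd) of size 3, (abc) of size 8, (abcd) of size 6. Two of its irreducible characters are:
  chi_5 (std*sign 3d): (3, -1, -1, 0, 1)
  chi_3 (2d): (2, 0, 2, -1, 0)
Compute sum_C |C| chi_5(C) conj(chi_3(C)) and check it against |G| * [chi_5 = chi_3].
Sum = 0; so <chi_5, chi_3> = 0 (distinct irreducibles are orthogonal).

Argument: Compute term by term over conjugacy classes (|C| * chi_5(C) * conj(chi_3(C))):
  1*(3)*conj(2) + 6*(-1)*conj(0) + 3*(-1)*conj(2) + 8*(0)*conj(-1) + 6*(1)*conj(0)
  = (6) + (0) + (-6) + (0) + (0)
  = 0.
Dividing by |G| = 24 gives 0/24 = 0, matching the row-orthogonality relation <chi_5, chi_3> = [chi_5 = chi_3].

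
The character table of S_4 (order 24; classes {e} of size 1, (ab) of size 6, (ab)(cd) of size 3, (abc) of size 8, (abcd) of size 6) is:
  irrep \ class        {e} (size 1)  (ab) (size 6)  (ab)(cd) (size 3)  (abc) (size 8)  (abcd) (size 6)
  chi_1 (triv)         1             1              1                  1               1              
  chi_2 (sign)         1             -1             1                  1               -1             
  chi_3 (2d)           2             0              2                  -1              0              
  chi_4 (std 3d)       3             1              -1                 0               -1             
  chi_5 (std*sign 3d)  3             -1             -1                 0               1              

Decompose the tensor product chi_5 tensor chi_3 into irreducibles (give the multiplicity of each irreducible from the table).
chi_5 tensor chi_3 = chi_4 + chi_5 (all other irreducibles have multiplicity 0).

Details: The character of a tensor product is the pointwise product (chi_5 * chi_3)(C) = chi_5(C) * chi_3(C):
  {e}: (3)*(2), (ab): (-1)*(0), (ab)(cd): (-1)*(2), (abc): (0)*(-1), (abcd): (1)*(0)
so (chi_5 * chi_3) takes values
  {e} -> 6, (ab) -> 0, (ab)(cd) -> -2, (abc) -> 0, (abcd) -> 0.
Now take the inner product of this character with each irreducible chi from the table, <chi_5*chi_3, chi> = (1/24) sum_C |C| (chi_5*chi_3)(C) conj(chi(C)):
  <chi_5*chi_3, chi_1> = (1/24)[1*(6)*conj(1) + 6*(0)*conj(1) + 3*(-2)*conj(1) + 8*(0)*conj(1) + 6*(0)*conj(1)]
      = (1/24)[(6) + (0) + (-6) + (0) + (0)] = 0/24 = 0
  <chi_5*chi_3, chi_2> = (1/24)[1*(6)*conj(1) + 6*(0)*conj(-1) + 3*(-2)*conj(1) + 8*(0)*conj(1) + 6*(0)*conj(-1)]
      = (1/24)[(6) + (0) + (-6) + (0) + (0)] = 0/24 = 0
  <chi_5*chi_3, chi_3> = (1/24)[1*(6)*conj(2) + 6*(0)*conj(0) + 3*(-2)*conj(2) + 8*(0)*conj(-1) + 6*(0)*conj(0)]
      = (1/24)[(12) + (0) + (-12) + (0) + (0)] = 0/24 = 0
  <chi_5*chi_3, chi_4> = (1/24)[1*(6)*conj(3) + 6*(0)*conj(1) + 3*(-2)*conj(-1) + 8*(0)*conj(0) + 6*(0)*conj(-1)]
      = (1/24)[(18) + (0) + (6) + (0) + (0)] = 24/24 = 1
  <chi_5*chi_3, chi_5> = (1/24)[1*(6)*conj(3) + 6*(0)*conj(-1) + 3*(-2)*conj(-1) + 8*(0)*conj(0) + 6*(0)*conj(1)]
      = (1/24)[(18) + (0) + (6) + (0) + (0)] = 24/24 = 1
Hence the multiplicities are chi_4: 1, chi_5: 1. Dimension check: dim(chi_5)*dim(chi_3) = 3*2 = 6 and sum (mult * dim) = 1*3 + 1*3 = 6.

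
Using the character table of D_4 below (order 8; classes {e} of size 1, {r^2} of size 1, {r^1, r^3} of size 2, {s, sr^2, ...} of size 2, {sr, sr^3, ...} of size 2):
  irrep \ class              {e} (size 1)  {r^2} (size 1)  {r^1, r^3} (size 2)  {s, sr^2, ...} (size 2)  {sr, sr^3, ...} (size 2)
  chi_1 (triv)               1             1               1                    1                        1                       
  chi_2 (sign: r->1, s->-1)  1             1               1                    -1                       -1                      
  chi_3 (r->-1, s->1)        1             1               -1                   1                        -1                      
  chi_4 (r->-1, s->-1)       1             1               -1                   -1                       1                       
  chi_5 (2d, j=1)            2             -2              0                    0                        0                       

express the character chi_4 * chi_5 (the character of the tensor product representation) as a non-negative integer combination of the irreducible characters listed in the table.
chi_4 tensor chi_5 = chi_5 (all other irreducibles have multiplicity 0).

Reasoning: The character of a tensor product is the pointwise product (chi_4 * chi_5)(C) = chi_4(C) * chi_5(C):
  {e}: (1)*(2), {r^2}: (1)*(-2), {r^1, r^3}: (-1)*(0), {s, sr^2, ...}: (-1)*(0), {sr, sr^3, ...}: (1)*(0)
so (chi_4 * chi_5) takes values
  {e} -> 2, {r^2} -> -2, {r^1, r^3} -> 0, {s, sr^2, ...} -> 0, {sr, sr^3, ...} -> 0.
Now take the inner product of this character with each irreducible chi from the table, <chi_4*chi_5, chi> = (1/8) sum_C |C| (chi_4*chi_5)(C) conj(chi(C)):
  <chi_4*chi_5, chi_1> = (1/8)[1*(2)*conj(1) + 1*(-2)*conj(1) + 2*(0)*conj(1) + 2*(0)*conj(1) + 2*(0)*conj(1)]
      = (1/8)[(2) + (-2) + (0) + (0) + (0)] = 0/8 = 0
  <chi_4*chi_5, chi_2> = (1/8)[1*(2)*conj(1) + 1*(-2)*conj(1) + 2*(0)*conj(1) + 2*(0)*conj(-1) + 2*(0)*conj(-1)]
      = (1/8)[(2) + (-2) + (0) + (0) + (0)] = 0/8 = 0
  <chi_4*chi_5, chi_3> = (1/8)[1*(2)*conj(1) + 1*(-2)*conj(1) + 2*(0)*conj(-1) + 2*(0)*conj(1) + 2*(0)*conj(-1)]
      = (1/8)[(2) + (-2) + (0) + (0) + (0)] = 0/8 = 0
  <chi_4*chi_5, chi_4> = (1/8)[1*(2)*conj(1) + 1*(-2)*conj(1) + 2*(0)*conj(-1) + 2*(0)*conj(-1) + 2*(0)*conj(1)]
      = (1/8)[(2) + (-2) + (0) + (0) + (0)] = 0/8 = 0
  <chi_4*chi_5, chi_5> = (1/8)[1*(2)*conj(2) + 1*(-2)*conj(-2) + 2*(0)*conj(0) + 2*(0)*conj(0) + 2*(0)*conj(0)]
      = (1/8)[(4) + (4) + (0) + (0) + (0)] = 8/8 = 1
Hence the multiplicities are chi_5: 1. Dimension check: dim(chi_4)*dim(chi_5) = 1*2 = 2 and sum (mult * dim) = 1*2 = 2.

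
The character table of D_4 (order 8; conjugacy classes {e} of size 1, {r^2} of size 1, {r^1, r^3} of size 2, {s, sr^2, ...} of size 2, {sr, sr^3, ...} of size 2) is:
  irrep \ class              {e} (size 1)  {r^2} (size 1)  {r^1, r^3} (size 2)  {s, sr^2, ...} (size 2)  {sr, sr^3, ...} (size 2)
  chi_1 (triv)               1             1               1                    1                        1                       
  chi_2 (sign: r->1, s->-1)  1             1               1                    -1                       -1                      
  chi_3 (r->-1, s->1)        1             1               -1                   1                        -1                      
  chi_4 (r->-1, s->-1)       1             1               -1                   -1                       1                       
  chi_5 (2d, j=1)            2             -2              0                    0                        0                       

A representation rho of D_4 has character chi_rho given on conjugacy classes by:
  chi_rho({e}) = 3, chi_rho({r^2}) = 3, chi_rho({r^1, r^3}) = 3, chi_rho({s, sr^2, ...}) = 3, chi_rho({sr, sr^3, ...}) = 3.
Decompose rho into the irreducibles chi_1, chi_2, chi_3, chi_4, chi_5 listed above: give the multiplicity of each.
Multiplicities: chi_1: 3, chi_2: 0, chi_3: 0, chi_4: 0, chi_5: 0.

Details: Use <chi_rho, chi> = (1/|G|) sum_C |C| * chi_rho(C) * conj(chi(C)) with |G| = 8 for each irreducible chi in the table:
  <chi_rho, chi_1> = (1/8)[1*(3)*conj(1) + 1*(3)*conj(1) + 2*(3)*conj(1) + 2*(3)*conj(1) + 2*(3)*conj(1)]
      = (1/8)[(3) + (3) + (6) + (6) + (6)] = 24/8 = 3
  <chi_rho, chi_2> = (1/8)[1*(3)*conj(1) + 1*(3)*conj(1) + 2*(3)*conj(1) + 2*(3)*conj(-1) + 2*(3)*conj(-1)]
      = (1/8)[(3) + (3) + (6) + (-6) + (-6)] = 0/8 = 0
  <chi_rho, chi_3> = (1/8)[1*(3)*conj(1) + 1*(3)*conj(1) + 2*(3)*conj(-1) + 2*(3)*conj(1) + 2*(3)*conj(-1)]
      = (1/8)[(3) + (3) + (-6) + (6) + (-6)] = 0/8 = 0
  <chi_rho, chi_4> = (1/8)[1*(3)*conj(1) + 1*(3)*conj(1) + 2*(3)*conj(-1) + 2*(3)*conj(-1) + 2*(3)*conj(1)]
      = (1/8)[(3) + (3) + (-6) + (-6) + (6)] = 0/8 = 0
  <chi_rho, chi_5> = (1/8)[1*(3)*conj(2) + 1*(3)*conj(-2) + 2*(3)*conj(0) + 2*(3)*conj(0) + 2*(3)*conj(0)]
      = (1/8)[(6) + (-6) + (0) + (0) + (0)] = 0/8 = 0
Dimension check: dim(rho) = sum (mult * dim) = 3*1 + 0*1 + 0*1 + 0*1 + 0*2 = 3 = chi_rho(e) = 3.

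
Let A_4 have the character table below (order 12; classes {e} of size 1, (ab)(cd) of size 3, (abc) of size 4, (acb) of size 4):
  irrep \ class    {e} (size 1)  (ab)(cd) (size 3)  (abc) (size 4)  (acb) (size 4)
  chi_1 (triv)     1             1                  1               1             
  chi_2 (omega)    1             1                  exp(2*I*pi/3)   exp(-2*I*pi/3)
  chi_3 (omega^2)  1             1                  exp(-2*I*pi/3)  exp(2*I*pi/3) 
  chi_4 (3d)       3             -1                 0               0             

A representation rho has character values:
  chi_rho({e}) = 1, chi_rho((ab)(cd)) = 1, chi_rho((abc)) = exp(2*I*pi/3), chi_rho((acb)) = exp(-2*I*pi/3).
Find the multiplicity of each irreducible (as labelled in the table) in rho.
Multiplicities: chi_1: 0, chi_2: 1, chi_3: 0, chi_4: 0.

Use <chi_rho, chi> = (1/|G|) sum_C |C| * chi_rho(C) * conj(chi(C)) with |G| = 12 for each irreducible chi in the table:
  <chi_rho, chi_1> = (1/12)[1*(1)*conj(1) + 3*(1)*conj(1) + 4*(exp(2*I*pi/3))*conj(1) + 4*(exp(-2*I*pi/3))*conj(1)]
      = (1/12)[(1) + (3) + (4*exp(2*I*pi/3)) + (4*exp(-2*I*pi/3))] = 0/12 = 0
  <chi_rho, chi_2> = (1/12)[1*(1)*conj(1) + 3*(1)*conj(1) + 4*(exp(2*I*pi/3))*conj(exp(2*I*pi/3)) + 4*(exp(-2*I*pi/3))*conj(exp(-2*I*pi/3))]
      = (1/12)[(1) + (3) + (4) + (4)] = 12/12 = 1
  <chi_rho, chi_3> = (1/12)[1*(1)*conj(1) + 3*(1)*conj(1) + 4*(exp(2*I*pi/3))*conj(exp(-2*I*pi/3)) + 4*(exp(-2*I*pi/3))*conj(exp(2*I*pi/3))]
      = (1/12)[(1) + (3) + (4*exp(-2*I*pi/3)) + (4*exp(2*I*pi/3))] = 0/12 = 0
  <chi_rho, chi_4> = (1/12)[1*(1)*conj(3) + 3*(1)*conj(-1) + 4*(exp(2*I*pi/3))*conj(0) + 4*(exp(-2*I*pi/3))*conj(0)]
      = (1/12)[(3) + (-3) + (0) + (0)] = 0/12 = 0
(Exp terms are combined using exp(i*s)*conj(exp(i*t)) = exp(i*(s-t)), and sums of them are collapsed using the identity that for every m > 1 the m distinct m-th roots of unity sum to 0, e.g. 1 + exp(2*I*pi/3) + exp(-2*I*pi/3) = 0.)
Dimension check: dim(rho) = sum (mult * dim) = 0*1 + 1*1 + 0*1 + 0*3 = 1 = chi_rho(e) = 1.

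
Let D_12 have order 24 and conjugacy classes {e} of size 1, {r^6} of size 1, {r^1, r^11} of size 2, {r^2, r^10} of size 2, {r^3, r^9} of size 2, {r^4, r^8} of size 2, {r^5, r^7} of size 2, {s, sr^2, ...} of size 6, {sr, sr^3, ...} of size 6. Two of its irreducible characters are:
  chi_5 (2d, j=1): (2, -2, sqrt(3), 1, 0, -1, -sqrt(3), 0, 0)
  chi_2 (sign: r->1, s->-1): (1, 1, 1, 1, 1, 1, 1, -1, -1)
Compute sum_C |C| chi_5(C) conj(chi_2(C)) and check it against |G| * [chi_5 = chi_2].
Sum = 0; so <chi_5, chi_2> = 0 (distinct irreducibles are orthogonal).

Reasoning: Compute term by term over conjugacy classes (|C| * chi_5(C) * conj(chi_2(C))):
  1*(2)*conj(1) + 1*(-2)*conj(1) + 2*(sqrt(3))*conj(1) + 2*(1)*conj(1) + 2*(0)*conj(1) + 2*(-1)*conj(1) + 2*(-sqrt(3))*conj(1) + 6*(0)*conj(-1) + 6*(0)*conj(-1)
  = (2) + (-2) + (2*sqrt(3)) + (2) + (0) + (-2) + (-2*sqrt(3)) + (0) + (0)
  = 0.
Dividing by |G| = 24 gives 0/24 = 0, matching the row-orthogonality relation <chi_5, chi_2> = [chi_5 = chi_2].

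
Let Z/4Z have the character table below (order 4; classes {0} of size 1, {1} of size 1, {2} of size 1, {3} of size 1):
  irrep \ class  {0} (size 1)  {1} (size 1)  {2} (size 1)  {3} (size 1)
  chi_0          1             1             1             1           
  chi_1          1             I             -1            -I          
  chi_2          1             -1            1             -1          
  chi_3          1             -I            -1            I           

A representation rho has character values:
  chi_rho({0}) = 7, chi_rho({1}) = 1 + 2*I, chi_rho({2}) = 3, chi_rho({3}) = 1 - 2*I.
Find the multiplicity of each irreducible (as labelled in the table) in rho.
Multiplicities: chi_0: 3, chi_1: 2, chi_2: 2, chi_3: 0.

Details: Use <chi_rho, chi> = (1/|G|) sum_C |C| * chi_rho(C) * conj(chi(C)) with |G| = 4 for each irreducible chi in the table:
  <chi_rho, chi_0> = (1/4)[1*(7)*conj(1) + 1*(1 + 2*I)*conj(1) + 1*(3)*conj(1) + 1*(1 - 2*I)*conj(1)]
      = (1/4)[(7) + (1 + 2*I) + (3) + (1 - 2*I)] = 12/4 = 3
  <chi_rho, chi_1> = (1/4)[1*(7)*conj(1) + 1*(1 + 2*I)*conj(I) + 1*(3)*conj(-1) + 1*(1 - 2*I)*conj(-I)]
      = (1/4)[(7) + (2 - I) + (-3) + (2 + I)] = 8/4 = 2
  <chi_rho, chi_2> = (1/4)[1*(7)*conj(1) + 1*(1 + 2*I)*conj(-1) + 1*(3)*conj(1) + 1*(1 - 2*I)*conj(-1)]
      = (1/4)[(7) + (-1 - 2*I) + (3) + (-1 + 2*I)] = 8/4 = 2
  <chi_rho, chi_3> = (1/4)[1*(7)*conj(1) + 1*(1 + 2*I)*conj(-I) + 1*(3)*conj(-1) + 1*(1 - 2*I)*conj(I)]
      = (1/4)[(7) + (-2 + I) + (-3) + (-2 - I)] = 0/4 = 0
(Exp terms are combined using exp(i*s)*conj(exp(i*t)) = exp(i*(s-t)), and sums of them are collapsed using the identity that for every m > 1 the m distinct m-th roots of unity sum to 0, e.g. 1 + exp(2*I*pi/3) + exp(-2*I*pi/3) = 0.)
Dimension check: dim(rho) = sum (mult * dim) = 3*1 + 2*1 + 2*1 + 0*1 = 7 = chi_rho(e) = 7.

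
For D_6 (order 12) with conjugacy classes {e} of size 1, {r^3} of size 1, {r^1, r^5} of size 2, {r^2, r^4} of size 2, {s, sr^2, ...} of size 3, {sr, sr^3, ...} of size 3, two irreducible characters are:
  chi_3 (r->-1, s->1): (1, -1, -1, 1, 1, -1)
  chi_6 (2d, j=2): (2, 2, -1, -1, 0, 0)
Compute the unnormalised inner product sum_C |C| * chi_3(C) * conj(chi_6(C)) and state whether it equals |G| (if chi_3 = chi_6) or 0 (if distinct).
Sum = 0; so <chi_3, chi_6> = 0 (distinct irreducibles are orthogonal).

Solution. Compute term by term over conjugacy classes (|C| * chi_3(C) * conj(chi_6(C))):
  1*(1)*conj(2) + 1*(-1)*conj(2) + 2*(-1)*conj(-1) + 2*(1)*conj(-1) + 3*(1)*conj(0) + 3*(-1)*conj(0)
  = (2) + (-2) + (2) + (-2) + (0) + (0)
  = 0.
Dividing by |G| = 12 gives 0/12 = 0, matching the row-orthogonality relation <chi_3, chi_6> = [chi_3 = chi_6].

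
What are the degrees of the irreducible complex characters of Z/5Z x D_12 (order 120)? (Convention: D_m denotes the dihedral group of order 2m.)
Dimensions: 1, 1, 1, 1, 1, 1, 1, 1, 1, 1, 1, 1, 1, 1, 1, 1, 1, 1, 1, 1, 2, 2, 2, 2, 2, 2, 2, 2, 2, 2, 2, 2, 2, 2, 2, 2, 2, 2, 2, 2, 2, 2, 2, 2, 2

Argument: There are 45 irreducibles (= number of conjugacy classes). Their dimensions d_i satisfy sum d_i^2 = |G| = 120: 1 + 1 + 1 + 1 + 1 + 1 + 1 + 1 + 1 + 1 + 1 + 1 + 1 + 1 + 1 + 1 + 1 + 1 + 1 + 1 + 4 + 4 + 4 + 4 + 4 + 4 + 4 + 4 + 4 + 4 + 4 + 4 + 4 + 4 + 4 + 4 + 4 + 4 + 4 + 4 + 4 + 4 + 4 + 4 + 4 = 120. (For the product with Z/5Z: each of the 5 1-dim characters of Z/5Z tensors with each irrep of D_12, giving 5 copies of each D_12-dimension.)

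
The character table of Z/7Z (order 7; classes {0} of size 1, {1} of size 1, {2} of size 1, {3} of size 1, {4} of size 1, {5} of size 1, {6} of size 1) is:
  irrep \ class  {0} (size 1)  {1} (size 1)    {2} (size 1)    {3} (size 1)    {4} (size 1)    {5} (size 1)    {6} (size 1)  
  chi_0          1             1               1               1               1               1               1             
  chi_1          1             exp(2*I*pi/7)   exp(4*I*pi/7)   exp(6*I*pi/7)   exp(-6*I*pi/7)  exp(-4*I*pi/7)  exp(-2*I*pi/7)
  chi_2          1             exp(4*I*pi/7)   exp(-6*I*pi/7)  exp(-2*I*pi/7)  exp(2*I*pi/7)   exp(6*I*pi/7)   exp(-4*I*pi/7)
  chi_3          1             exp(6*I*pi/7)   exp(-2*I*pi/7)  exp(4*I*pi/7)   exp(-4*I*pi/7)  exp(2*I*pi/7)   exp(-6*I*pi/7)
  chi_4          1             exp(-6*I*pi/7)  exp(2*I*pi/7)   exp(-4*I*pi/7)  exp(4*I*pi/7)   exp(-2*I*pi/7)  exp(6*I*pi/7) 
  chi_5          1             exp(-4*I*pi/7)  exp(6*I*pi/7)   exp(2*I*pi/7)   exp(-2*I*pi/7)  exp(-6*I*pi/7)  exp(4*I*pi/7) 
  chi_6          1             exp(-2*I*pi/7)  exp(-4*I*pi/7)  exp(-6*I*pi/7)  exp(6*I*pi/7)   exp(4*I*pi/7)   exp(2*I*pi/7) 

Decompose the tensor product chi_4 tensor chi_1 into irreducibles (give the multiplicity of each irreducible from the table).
chi_4 tensor chi_1 = chi_5 (all other irreducibles have multiplicity 0).

Explanation: The character of a tensor product is the pointwise product (chi_4 * chi_1)(C) = chi_4(C) * chi_1(C):
  {0}: (1)*(1), {1}: (exp(-6*I*pi/7))*(exp(2*I*pi/7)), {2}: (exp(2*I*pi/7))*(exp(4*I*pi/7)), {3}: (exp(-4*I*pi/7))*(exp(6*I*pi/7)), {4}: (exp(4*I*pi/7))*(exp(-6*I*pi/7)), {5}: (exp(-2*I*pi/7))*(exp(-4*I*pi/7)), {6}: (exp(6*I*pi/7))*(exp(-2*I*pi/7))
so (chi_4 * chi_1) takes values
  {0} -> 1, {1} -> exp(-4*I*pi/7), {2} -> exp(6*I*pi/7), {3} -> exp(2*I*pi/7), {4} -> exp(-2*I*pi/7), {5} -> exp(-6*I*pi/7), {6} -> exp(4*I*pi/7).
Now take the inner product of this character with each irreducible chi from the table, <chi_4*chi_1, chi> = (1/7) sum_C |C| (chi_4*chi_1)(C) conj(chi(C)):
  <chi_4*chi_1, chi_0> = (1/7)[1*(1)*conj(1) + 1*(exp(-4*I*pi/7))*conj(1) + 1*(exp(6*I*pi/7))*conj(1) + 1*(exp(2*I*pi/7))*conj(1) + 1*(exp(-2*I*pi/7))*conj(1) + 1*(exp(-6*I*pi/7))*conj(1) + 1*(exp(4*I*pi/7))*conj(1)]
      = (1/7)[(1) + (exp(-4*I*pi/7)) + (exp(6*I*pi/7)) + (exp(2*I*pi/7)) + (exp(-2*I*pi/7)) + (exp(-6*I*pi/7)) + (exp(4*I*pi/7))] = 0/7 = 0
  <chi_4*chi_1, chi_1> = (1/7)[1*(1)*conj(1) + 1*(exp(-4*I*pi/7))*conj(exp(2*I*pi/7)) + 1*(exp(6*I*pi/7))*conj(exp(4*I*pi/7)) + 1*(exp(2*I*pi/7))*conj(exp(6*I*pi/7)) + 1*(exp(-2*I*pi/7))*conj(exp(-6*I*pi/7)) + 1*(exp(-6*I*pi/7))*conj(exp(-4*I*pi/7)) + 1*(exp(4*I*pi/7))*conj(exp(-2*I*pi/7))]
      = (1/7)[(1) + (exp(-6*I*pi/7)) + (exp(2*I*pi/7)) + (exp(-4*I*pi/7)) + (exp(4*I*pi/7)) + (exp(-2*I*pi/7)) + (exp(6*I*pi/7))] = 0/7 = 0
  <chi_4*chi_1, chi_2> = (1/7)[1*(1)*conj(1) + 1*(exp(-4*I*pi/7))*conj(exp(4*I*pi/7)) + 1*(exp(6*I*pi/7))*conj(exp(-6*I*pi/7)) + 1*(exp(2*I*pi/7))*conj(exp(-2*I*pi/7)) + 1*(exp(-2*I*pi/7))*conj(exp(2*I*pi/7)) + 1*(exp(-6*I*pi/7))*conj(exp(6*I*pi/7)) + 1*(exp(4*I*pi/7))*conj(exp(-4*I*pi/7))]
      = (1/7)[(1) + (exp(6*I*pi/7)) + (exp(-2*I*pi/7)) + (exp(4*I*pi/7)) + (exp(-4*I*pi/7)) + (exp(2*I*pi/7)) + (exp(-6*I*pi/7))] = 0/7 = 0
  <chi_4*chi_1, chi_3> = (1/7)[1*(1)*conj(1) + 1*(exp(-4*I*pi/7))*conj(exp(6*I*pi/7)) + 1*(exp(6*I*pi/7))*conj(exp(-2*I*pi/7)) + 1*(exp(2*I*pi/7))*conj(exp(4*I*pi/7)) + 1*(exp(-2*I*pi/7))*conj(exp(-4*I*pi/7)) + 1*(exp(-6*I*pi/7))*conj(exp(2*I*pi/7)) + 1*(exp(4*I*pi/7))*conj(exp(-6*I*pi/7))]
      = (1/7)[(1) + (exp(4*I*pi/7)) + (exp(-6*I*pi/7)) + (exp(-2*I*pi/7)) + (exp(2*I*pi/7)) + (exp(6*I*pi/7)) + (exp(-4*I*pi/7))] = 0/7 = 0
  <chi_4*chi_1, chi_4> = (1/7)[1*(1)*conj(1) + 1*(exp(-4*I*pi/7))*conj(exp(-6*I*pi/7)) + 1*(exp(6*I*pi/7))*conj(exp(2*I*pi/7)) + 1*(exp(2*I*pi/7))*conj(exp(-4*I*pi/7)) + 1*(exp(-2*I*pi/7))*conj(exp(4*I*pi/7)) + 1*(exp(-6*I*pi/7))*conj(exp(-2*I*pi/7)) + 1*(exp(4*I*pi/7))*conj(exp(6*I*pi/7))]
      = (1/7)[(1) + (exp(2*I*pi/7)) + (exp(4*I*pi/7)) + (exp(6*I*pi/7)) + (exp(-6*I*pi/7)) + (exp(-4*I*pi/7)) + (exp(-2*I*pi/7))] = 0/7 = 0
  <chi_4*chi_1, chi_5> = (1/7)[1*(1)*conj(1) + 1*(exp(-4*I*pi/7))*conj(exp(-4*I*pi/7)) + 1*(exp(6*I*pi/7))*conj(exp(6*I*pi/7)) + 1*(exp(2*I*pi/7))*conj(exp(2*I*pi/7)) + 1*(exp(-2*I*pi/7))*conj(exp(-2*I*pi/7)) + 1*(exp(-6*I*pi/7))*conj(exp(-6*I*pi/7)) + 1*(exp(4*I*pi/7))*conj(exp(4*I*pi/7))]
      = (1/7)[(1) + (1) + (1) + (1) + (1) + (1) + (1)] = 7/7 = 1
  <chi_4*chi_1, chi_6> = (1/7)[1*(1)*conj(1) + 1*(exp(-4*I*pi/7))*conj(exp(-2*I*pi/7)) + 1*(exp(6*I*pi/7))*conj(exp(-4*I*pi/7)) + 1*(exp(2*I*pi/7))*conj(exp(-6*I*pi/7)) + 1*(exp(-2*I*pi/7))*conj(exp(6*I*pi/7)) + 1*(exp(-6*I*pi/7))*conj(exp(4*I*pi/7)) + 1*(exp(4*I*pi/7))*conj(exp(2*I*pi/7))]
      = (1/7)[(1) + (exp(-2*I*pi/7)) + (exp(-4*I*pi/7)) + (exp(-6*I*pi/7)) + (exp(6*I*pi/7)) + (exp(4*I*pi/7)) + (exp(2*I*pi/7))] = 0/7 = 0
(Exp terms are combined using exp(i*s)*conj(exp(i*t)) = exp(i*(s-t)), and sums of them are collapsed using the identity that for every m > 1 the m distinct m-th roots of unity sum to 0, e.g. 1 + exp(2*I*pi/3) + exp(-2*I*pi/3) = 0.)
Hence the multiplicities are chi_5: 1. Dimension check: dim(chi_4)*dim(chi_1) = 1*1 = 1 and sum (mult * dim) = 1*1 = 1.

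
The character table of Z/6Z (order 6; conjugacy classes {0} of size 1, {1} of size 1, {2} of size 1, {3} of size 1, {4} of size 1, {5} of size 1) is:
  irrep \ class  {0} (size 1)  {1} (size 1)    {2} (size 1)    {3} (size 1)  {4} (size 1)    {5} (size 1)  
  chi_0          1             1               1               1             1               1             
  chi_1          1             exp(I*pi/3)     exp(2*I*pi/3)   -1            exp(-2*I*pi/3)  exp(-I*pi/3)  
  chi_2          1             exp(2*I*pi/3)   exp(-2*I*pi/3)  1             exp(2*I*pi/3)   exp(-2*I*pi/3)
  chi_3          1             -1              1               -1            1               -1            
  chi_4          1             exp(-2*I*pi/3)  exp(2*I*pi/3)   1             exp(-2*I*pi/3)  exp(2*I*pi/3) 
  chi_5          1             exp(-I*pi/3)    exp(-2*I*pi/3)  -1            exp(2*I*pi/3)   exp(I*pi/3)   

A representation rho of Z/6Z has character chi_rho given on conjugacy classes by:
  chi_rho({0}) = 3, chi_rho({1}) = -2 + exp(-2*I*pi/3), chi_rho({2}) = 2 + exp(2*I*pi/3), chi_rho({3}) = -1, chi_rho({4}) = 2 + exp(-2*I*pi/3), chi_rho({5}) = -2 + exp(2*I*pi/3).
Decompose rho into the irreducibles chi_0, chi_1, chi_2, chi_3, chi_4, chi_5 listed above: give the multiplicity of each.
Multiplicities: chi_0: 0, chi_1: 0, chi_2: 0, chi_3: 2, chi_4: 1, chi_5: 0.

Justification: Use <chi_rho, chi> = (1/|G|) sum_C |C| * chi_rho(C) * conj(chi(C)) with |G| = 6 for each irreducible chi in the table:
  <chi_rho, chi_0> = (1/6)[1*(3)*conj(1) + 1*(-2 + exp(-2*I*pi/3))*conj(1) + 1*(2 + exp(2*I*pi/3))*conj(1) + 1*(-1)*conj(1) + 1*(2 + exp(-2*I*pi/3))*conj(1) + 1*(-2 + exp(2*I*pi/3))*conj(1)]
      = (1/6)[(3) + (-2 + exp(-2*I*pi/3)) + (2 + exp(2*I*pi/3)) + (-1) + (2 + exp(-2*I*pi/3)) + (-2 + exp(2*I*pi/3))] = 0/6 = 0
  <chi_rho, chi_1> = (1/6)[1*(3)*conj(1) + 1*(-2 + exp(-2*I*pi/3))*conj(exp(I*pi/3)) + 1*(2 + exp(2*I*pi/3))*conj(exp(2*I*pi/3)) + 1*(-1)*conj(-1) + 1*(2 + exp(-2*I*pi/3))*conj(exp(-2*I*pi/3)) + 1*(-2 + exp(2*I*pi/3))*conj(exp(-I*pi/3))]
      = (1/6)[(3) + (-1 - 2*exp(-I*pi/3)) + (1 + 2*exp(-2*I*pi/3)) + (1) + (1 + 2*exp(2*I*pi/3)) + (-1 - 2*exp(I*pi/3))] = 0/6 = 0
  <chi_rho, chi_2> = (1/6)[1*(3)*conj(1) + 1*(-2 + exp(-2*I*pi/3))*conj(exp(2*I*pi/3)) + 1*(2 + exp(2*I*pi/3))*conj(exp(-2*I*pi/3)) + 1*(-1)*conj(1) + 1*(2 + exp(-2*I*pi/3))*conj(exp(2*I*pi/3)) + 1*(-2 + exp(2*I*pi/3))*conj(exp(-2*I*pi/3))]
      = (1/6)[(3) + (exp(2*I*pi/3) - 2*exp(-2*I*pi/3)) + (exp(-2*I*pi/3) + 2*exp(2*I*pi/3)) + (-1) + (2*exp(-2*I*pi/3) + exp(2*I*pi/3)) + (-2*exp(2*I*pi/3) + exp(-2*I*pi/3))] = 0/6 = 0
  <chi_rho, chi_3> = (1/6)[1*(3)*conj(1) + 1*(-2 + exp(-2*I*pi/3))*conj(-1) + 1*(2 + exp(2*I*pi/3))*conj(1) + 1*(-1)*conj(-1) + 1*(2 + exp(-2*I*pi/3))*conj(1) + 1*(-2 + exp(2*I*pi/3))*conj(-1)]
      = (1/6)[(3) + (2 - exp(-2*I*pi/3)) + (2 + exp(2*I*pi/3)) + (1) + (2 + exp(-2*I*pi/3)) + (2 - exp(2*I*pi/3))] = 12/6 = 2
  <chi_rho, chi_4> = (1/6)[1*(3)*conj(1) + 1*(-2 + exp(-2*I*pi/3))*conj(exp(-2*I*pi/3)) + 1*(2 + exp(2*I*pi/3))*conj(exp(2*I*pi/3)) + 1*(-1)*conj(1) + 1*(2 + exp(-2*I*pi/3))*conj(exp(-2*I*pi/3)) + 1*(-2 + exp(2*I*pi/3))*conj(exp(2*I*pi/3))]
      = (1/6)[(3) + (1 - 2*exp(2*I*pi/3)) + (1 + 2*exp(-2*I*pi/3)) + (-1) + (1 + 2*exp(2*I*pi/3)) + (1 - 2*exp(-2*I*pi/3))] = 6/6 = 1
  <chi_rho, chi_5> = (1/6)[1*(3)*conj(1) + 1*(-2 + exp(-2*I*pi/3))*conj(exp(-I*pi/3)) + 1*(2 + exp(2*I*pi/3))*conj(exp(-2*I*pi/3)) + 1*(-1)*conj(-1) + 1*(2 + exp(-2*I*pi/3))*conj(exp(2*I*pi/3)) + 1*(-2 + exp(2*I*pi/3))*conj(exp(I*pi/3))]
      = (1/6)[(3) + (-2*exp(I*pi/3) + exp(-I*pi/3)) + (exp(-2*I*pi/3) + 2*exp(2*I*pi/3)) + (1) + (2*exp(-2*I*pi/3) + exp(2*I*pi/3)) + (exp(I*pi/3) - 2*exp(-I*pi/3))] = 0/6 = 0
(Exp terms are combined using exp(i*s)*conj(exp(i*t)) = exp(i*(s-t)), and sums of them are collapsed using the identity that for every m > 1 the m distinct m-th roots of unity sum to 0, e.g. 1 + exp(2*I*pi/3) + exp(-2*I*pi/3) = 0.)
Dimension check: dim(rho) = sum (mult * dim) = 0*1 + 0*1 + 0*1 + 2*1 + 1*1 + 0*1 = 3 = chi_rho(e) = 3.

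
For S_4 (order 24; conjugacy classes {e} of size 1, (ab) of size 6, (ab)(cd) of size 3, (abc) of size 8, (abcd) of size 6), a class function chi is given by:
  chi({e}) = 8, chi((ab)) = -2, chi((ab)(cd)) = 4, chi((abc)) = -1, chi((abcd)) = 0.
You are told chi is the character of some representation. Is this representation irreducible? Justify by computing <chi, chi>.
Not irreducible (reducible): <chi, chi> = 6 > 1.

Details: <chi, chi> = (1/|G|) sum_C |C| * |chi(C)|^2 = (1/24)[1*|8|^2 + 6*|-2|^2 + 3*|4|^2 + 8*|-1|^2 + 6*|0|^2]
  = (1/24)[(64) + (24) + (48) + (8) + (0)] = 144/24 = 6.
A character is irreducible iff <chi, chi> = 1, so this representation is reducible.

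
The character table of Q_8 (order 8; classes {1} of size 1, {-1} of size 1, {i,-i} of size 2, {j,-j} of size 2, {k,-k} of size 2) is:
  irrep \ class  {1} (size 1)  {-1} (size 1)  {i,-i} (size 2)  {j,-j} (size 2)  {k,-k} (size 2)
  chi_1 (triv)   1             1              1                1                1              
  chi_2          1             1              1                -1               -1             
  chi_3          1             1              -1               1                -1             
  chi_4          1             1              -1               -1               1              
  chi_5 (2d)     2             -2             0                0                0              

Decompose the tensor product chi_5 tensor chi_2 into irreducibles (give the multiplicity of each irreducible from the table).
chi_5 tensor chi_2 = chi_5 (all other irreducibles have multiplicity 0).

Working: The character of a tensor product is the pointwise product (chi_5 * chi_2)(C) = chi_5(C) * chi_2(C):
  {1}: (2)*(1), {-1}: (-2)*(1), {i,-i}: (0)*(1), {j,-j}: (0)*(-1), {k,-k}: (0)*(-1)
so (chi_5 * chi_2) takes values
  {1} -> 2, {-1} -> -2, {i,-i} -> 0, {j,-j} -> 0, {k,-k} -> 0.
Now take the inner product of this character with each irreducible chi from the table, <chi_5*chi_2, chi> = (1/8) sum_C |C| (chi_5*chi_2)(C) conj(chi(C)):
  <chi_5*chi_2, chi_1> = (1/8)[1*(2)*conj(1) + 1*(-2)*conj(1) + 2*(0)*conj(1) + 2*(0)*conj(1) + 2*(0)*conj(1)]
      = (1/8)[(2) + (-2) + (0) + (0) + (0)] = 0/8 = 0
  <chi_5*chi_2, chi_2> = (1/8)[1*(2)*conj(1) + 1*(-2)*conj(1) + 2*(0)*conj(1) + 2*(0)*conj(-1) + 2*(0)*conj(-1)]
      = (1/8)[(2) + (-2) + (0) + (0) + (0)] = 0/8 = 0
  <chi_5*chi_2, chi_3> = (1/8)[1*(2)*conj(1) + 1*(-2)*conj(1) + 2*(0)*conj(-1) + 2*(0)*conj(1) + 2*(0)*conj(-1)]
      = (1/8)[(2) + (-2) + (0) + (0) + (0)] = 0/8 = 0
  <chi_5*chi_2, chi_4> = (1/8)[1*(2)*conj(1) + 1*(-2)*conj(1) + 2*(0)*conj(-1) + 2*(0)*conj(-1) + 2*(0)*conj(1)]
      = (1/8)[(2) + (-2) + (0) + (0) + (0)] = 0/8 = 0
  <chi_5*chi_2, chi_5> = (1/8)[1*(2)*conj(2) + 1*(-2)*conj(-2) + 2*(0)*conj(0) + 2*(0)*conj(0) + 2*(0)*conj(0)]
      = (1/8)[(4) + (4) + (0) + (0) + (0)] = 8/8 = 1
Hence the multiplicities are chi_5: 1. Dimension check: dim(chi_5)*dim(chi_2) = 2*1 = 2 and sum (mult * dim) = 1*2 = 2.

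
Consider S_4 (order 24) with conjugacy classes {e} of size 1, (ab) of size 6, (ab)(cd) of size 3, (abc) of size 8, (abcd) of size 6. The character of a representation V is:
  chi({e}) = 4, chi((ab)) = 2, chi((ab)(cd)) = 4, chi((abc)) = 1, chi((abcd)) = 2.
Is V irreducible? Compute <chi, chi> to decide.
Not irreducible (reducible): <chi, chi> = 5 > 1.

<chi, chi> = (1/|G|) sum_C |C| * |chi(C)|^2 = (1/24)[1*|4|^2 + 6*|2|^2 + 3*|4|^2 + 8*|1|^2 + 6*|2|^2]
  = (1/24)[(16) + (24) + (48) + (8) + (24)] = 120/24 = 5.
A character is irreducible iff <chi, chi> = 1, so this representation is reducible.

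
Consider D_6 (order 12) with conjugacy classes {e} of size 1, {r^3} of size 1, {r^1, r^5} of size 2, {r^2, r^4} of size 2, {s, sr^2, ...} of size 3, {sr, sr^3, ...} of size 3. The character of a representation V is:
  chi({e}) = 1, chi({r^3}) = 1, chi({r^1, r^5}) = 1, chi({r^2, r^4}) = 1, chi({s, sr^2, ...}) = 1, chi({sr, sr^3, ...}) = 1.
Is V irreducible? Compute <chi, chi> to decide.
Irreducible: <chi, chi> = 1.

Details: <chi, chi> = (1/|G|) sum_C |C| * |chi(C)|^2 = (1/12)[1*|1|^2 + 1*|1|^2 + 2*|1|^2 + 2*|1|^2 + 3*|1|^2 + 3*|1|^2]
  = (1/12)[(1) + (1) + (2) + (2) + (3) + (3)] = 12/12 = 1.
A character is irreducible iff <chi, chi> = 1, so this representation is irreducible.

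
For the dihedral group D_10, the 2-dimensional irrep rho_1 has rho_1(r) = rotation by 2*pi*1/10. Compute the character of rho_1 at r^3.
chi_{rho_1}(r^3) = 2*cos(2*pi*1*3/10) = 1/2 - sqrt(5)/2

rho_1(r^3) is rotation by angle 2*pi*1*3/10, whose trace is 2*cos(2*pi*1*3/10) = 1/2 - sqrt(5)/2.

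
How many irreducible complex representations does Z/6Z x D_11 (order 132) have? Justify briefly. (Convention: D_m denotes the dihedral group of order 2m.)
42

Explanation: The number of irreducible complex representations of a finite group equals its number of conjugacy classes. For a direct product, #classes(G x H) = #classes(G) * #classes(H). Z/6Z has 6 classes (abelian), D_11 has 7 classes, so 6 * 7 = 42, so Z/6Z x D_11 (order 132) has exactly 42 irreducible complex representations.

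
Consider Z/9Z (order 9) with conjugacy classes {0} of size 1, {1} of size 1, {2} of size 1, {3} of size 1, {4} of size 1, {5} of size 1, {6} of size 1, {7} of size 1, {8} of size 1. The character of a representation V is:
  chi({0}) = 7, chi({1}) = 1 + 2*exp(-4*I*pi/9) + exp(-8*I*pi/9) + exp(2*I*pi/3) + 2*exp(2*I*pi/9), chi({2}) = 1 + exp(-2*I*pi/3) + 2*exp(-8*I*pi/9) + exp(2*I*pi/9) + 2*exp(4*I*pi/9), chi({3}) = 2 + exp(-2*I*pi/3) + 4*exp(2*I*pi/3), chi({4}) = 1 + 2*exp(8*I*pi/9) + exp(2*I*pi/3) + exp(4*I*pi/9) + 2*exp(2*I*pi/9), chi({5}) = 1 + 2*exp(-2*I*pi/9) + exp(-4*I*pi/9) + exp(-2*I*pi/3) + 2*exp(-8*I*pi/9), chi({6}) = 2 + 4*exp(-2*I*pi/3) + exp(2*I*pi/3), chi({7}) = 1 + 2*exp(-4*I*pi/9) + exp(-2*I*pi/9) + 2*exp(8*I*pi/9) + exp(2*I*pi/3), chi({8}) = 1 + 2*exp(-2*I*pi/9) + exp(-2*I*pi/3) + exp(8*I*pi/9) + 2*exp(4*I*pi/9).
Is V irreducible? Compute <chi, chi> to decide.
Not irreducible (reducible): <chi, chi> = 11 > 1.

<chi, chi> = (1/|G|) sum_C |C| * |chi(C)|^2 = (1/9)[1*|7|^2 + 1*|1 + 2*exp(-4*I*pi/9) + exp(-8*I*pi/9) + exp(2*I*pi/3) + 2*exp(2*I*pi/9)|^2 + 1*|1 + exp(-2*I*pi/3) + 2*exp(-8*I*pi/9) + exp(2*I*pi/9) + 2*exp(4*I*pi/9)|^2 + 1*|2 + exp(-2*I*pi/3) + 4*exp(2*I*pi/3)|^2 + 1*|1 + 2*exp(8*I*pi/9) + exp(2*I*pi/3) + exp(4*I*pi/9) + 2*exp(2*I*pi/9)|^2 + 1*|1 + 2*exp(-2*I*pi/9) + exp(-4*I*pi/9) + exp(-2*I*pi/3) + 2*exp(-8*I*pi/9)|^2 + 1*|2 + 4*exp(-2*I*pi/3) + exp(2*I*pi/3)|^2 + 1*|1 + 2*exp(-4*I*pi/9) + exp(-2*I*pi/9) + 2*exp(8*I*pi/9) + exp(2*I*pi/3)|^2 + 1*|1 + 2*exp(-2*I*pi/9) + exp(-2*I*pi/3) + exp(8*I*pi/9) + 2*exp(4*I*pi/9)|^2]
  = (1/9)[(49) + (11 + 7*exp(-4*I*pi/9) + 5*exp(-2*I*pi/3) + 5*exp(-8*I*pi/9) + 2*exp(-2*I*pi/9) + 2*exp(2*I*pi/9) + 5*exp(8*I*pi/9) + 5*exp(2*I*pi/3) + 7*exp(4*I*pi/9)) + (11 + 5*exp(-2*I*pi/3) + 5*exp(-2*I*pi/9) + 7*exp(-8*I*pi/9) + 2*exp(-4*I*pi/9) + 2*exp(4*I*pi/9) + 7*exp(8*I*pi/9) + 5*exp(2*I*pi/9) + 5*exp(2*I*pi/3)) + (7) + (11 + 5*exp(-4*I*pi/9) + 7*exp(-2*I*pi/9) + 5*exp(-2*I*pi/3) + 2*exp(-8*I*pi/9) + 2*exp(8*I*pi/9) + 5*exp(2*I*pi/3) + 7*exp(2*I*pi/9) + 5*exp(4*I*pi/9)) + (11 + 5*exp(-4*I*pi/9) + 7*exp(-2*I*pi/9) + 5*exp(-2*I*pi/3) + 2*exp(-8*I*pi/9) + 2*exp(8*I*pi/9) + 5*exp(2*I*pi/3) + 7*exp(2*I*pi/9) + 5*exp(4*I*pi/9)) + (7) + (11 + 5*exp(-2*I*pi/3) + 5*exp(-2*I*pi/9) + 7*exp(-8*I*pi/9) + 2*exp(-4*I*pi/9) + 2*exp(4*I*pi/9) + 7*exp(8*I*pi/9) + 5*exp(2*I*pi/9) + 5*exp(2*I*pi/3)) + (11 + 7*exp(-4*I*pi/9) + 5*exp(-2*I*pi/3) + 5*exp(-8*I*pi/9) + 2*exp(-2*I*pi/9) + 2*exp(2*I*pi/9) + 5*exp(8*I*pi/9) + 5*exp(2*I*pi/3) + 7*exp(4*I*pi/9))] = 99/9 = 11.
(Exp terms are combined using exp(i*s)*conj(exp(i*t)) = exp(i*(s-t)), and sums of them are collapsed using the identity that for every m > 1 the m distinct m-th roots of unity sum to 0, e.g. 1 + exp(2*I*pi/3) + exp(-2*I*pi/3) = 0.)
A character is irreducible iff <chi, chi> = 1, so this representation is reducible.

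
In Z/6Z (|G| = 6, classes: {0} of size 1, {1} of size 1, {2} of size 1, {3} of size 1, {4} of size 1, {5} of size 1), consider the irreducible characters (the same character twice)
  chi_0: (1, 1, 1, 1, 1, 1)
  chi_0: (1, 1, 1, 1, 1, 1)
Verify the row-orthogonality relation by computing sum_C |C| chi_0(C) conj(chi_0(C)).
Sum = 6 = |G| = 6; so <chi_0, chi_0> = 1 (norm-1 confirms irreducibility).

Reasoning: Compute term by term over conjugacy classes (|C| * chi_0(C) * conj(chi_0(C))):
  1*(1)*conj(1) + 1*(1)*conj(1) + 1*(1)*conj(1) + 1*(1)*conj(1) + 1*(1)*conj(1) + 1*(1)*conj(1)
  = (1) + (1) + (1) + (1) + (1) + (1)
  = 6.
(Exp terms are combined using exp(i*s)*conj(exp(i*t)) = exp(i*(s-t)), and sums of them are collapsed using the identity that for every m > 1 the m distinct m-th roots of unity sum to 0, e.g. 1 + exp(2*I*pi/3) + exp(-2*I*pi/3) = 0.)
Dividing by |G| = 6 gives 6/6 = 1, matching the row-orthogonality relation <chi_0, chi_0> = [chi_0 = chi_0].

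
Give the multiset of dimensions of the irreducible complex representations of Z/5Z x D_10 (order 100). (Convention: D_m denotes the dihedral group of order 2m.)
Dimensions: 1, 1, 1, 1, 1, 1, 1, 1, 1, 1, 1, 1, 1, 1, 1, 1, 1, 1, 1, 1, 2, 2, 2, 2, 2, 2, 2, 2, 2, 2, 2, 2, 2, 2, 2, 2, 2, 2, 2, 2

Why: There are 40 irreducibles (= number of conjugacy classes). Their dimensions d_i satisfy sum d_i^2 = |G| = 100: 1 + 1 + 1 + 1 + 1 + 1 + 1 + 1 + 1 + 1 + 1 + 1 + 1 + 1 + 1 + 1 + 1 + 1 + 1 + 1 + 4 + 4 + 4 + 4 + 4 + 4 + 4 + 4 + 4 + 4 + 4 + 4 + 4 + 4 + 4 + 4 + 4 + 4 + 4 + 4 = 100. (For the product with Z/5Z: each of the 5 1-dim characters of Z/5Z tensors with each irrep of D_10, giving 5 copies of each D_10-dimension.)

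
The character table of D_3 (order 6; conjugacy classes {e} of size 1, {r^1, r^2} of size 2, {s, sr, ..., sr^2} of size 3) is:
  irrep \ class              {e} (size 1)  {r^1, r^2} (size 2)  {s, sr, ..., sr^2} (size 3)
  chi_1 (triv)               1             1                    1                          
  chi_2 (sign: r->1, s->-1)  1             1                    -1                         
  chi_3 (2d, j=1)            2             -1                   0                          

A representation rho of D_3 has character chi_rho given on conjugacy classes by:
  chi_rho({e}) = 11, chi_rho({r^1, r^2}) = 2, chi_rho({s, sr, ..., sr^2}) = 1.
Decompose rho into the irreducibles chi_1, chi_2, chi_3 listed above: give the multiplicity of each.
Multiplicities: chi_1: 3, chi_2: 2, chi_3: 3.

Derivation: Use <chi_rho, chi> = (1/|G|) sum_C |C| * chi_rho(C) * conj(chi(C)) with |G| = 6 for each irreducible chi in the table:
  <chi_rho, chi_1> = (1/6)[1*(11)*conj(1) + 2*(2)*conj(1) + 3*(1)*conj(1)]
      = (1/6)[(11) + (4) + (3)] = 18/6 = 3
  <chi_rho, chi_2> = (1/6)[1*(11)*conj(1) + 2*(2)*conj(1) + 3*(1)*conj(-1)]
      = (1/6)[(11) + (4) + (-3)] = 12/6 = 2
  <chi_rho, chi_3> = (1/6)[1*(11)*conj(2) + 2*(2)*conj(-1) + 3*(1)*conj(0)]
      = (1/6)[(22) + (-4) + (0)] = 18/6 = 3
Dimension check: dim(rho) = sum (mult * dim) = 3*1 + 2*1 + 3*2 = 11 = chi_rho(e) = 11.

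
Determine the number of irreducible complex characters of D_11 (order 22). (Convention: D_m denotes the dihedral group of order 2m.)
7

Argument: The number of irreducible complex representations of a finite group equals its number of conjugacy classes. D_11 has 7 conjugacy classes ((n+3)/2 for n odd), so D_11 (order 22) has exactly 7 irreducible complex representations.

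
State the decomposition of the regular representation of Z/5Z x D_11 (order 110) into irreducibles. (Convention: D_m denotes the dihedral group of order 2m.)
Each irreducible V_i of dimension d_i appears with multiplicity d_i, i.e. rho_reg = (direct sum over all irreducibles V_i) d_i V_i. The irreducible dimensions for Z/5Z x D_11 are 1, 1, 1, 1, 1, 1, 1, 1, 1, 1, 2, 2, 2, 2, 2, 2, 2, 2, 2, 2, 2, 2, 2, 2, 2, 2, 2, 2, 2, 2, 2, 2, 2, 2, 2: 10 irreducibles of dimension 1, each with multiplicity 1; 25 irreducibles of dimension 2, each with multiplicity 2. Total dimension 10*1*1 + 25*2*2 = 110 = |G|.

Justification: General theorem: in the regular representation of a finite group G, each irreducible appears with multiplicity equal to its dimension. Check: dim(rho_reg) = sum d_i^2 = 1 + 1 + 1 + 1 + 1 + 1 + 1 + 1 + 1 + 1 + 4 + 4 + 4 + 4 + 4 + 4 + 4 + 4 + 4 + 4 + 4 + 4 + 4 + 4 + 4 + 4 + 4 + 4 + 4 + 4 + 4 + 4 + 4 + 4 + 4 = 110 = |G|.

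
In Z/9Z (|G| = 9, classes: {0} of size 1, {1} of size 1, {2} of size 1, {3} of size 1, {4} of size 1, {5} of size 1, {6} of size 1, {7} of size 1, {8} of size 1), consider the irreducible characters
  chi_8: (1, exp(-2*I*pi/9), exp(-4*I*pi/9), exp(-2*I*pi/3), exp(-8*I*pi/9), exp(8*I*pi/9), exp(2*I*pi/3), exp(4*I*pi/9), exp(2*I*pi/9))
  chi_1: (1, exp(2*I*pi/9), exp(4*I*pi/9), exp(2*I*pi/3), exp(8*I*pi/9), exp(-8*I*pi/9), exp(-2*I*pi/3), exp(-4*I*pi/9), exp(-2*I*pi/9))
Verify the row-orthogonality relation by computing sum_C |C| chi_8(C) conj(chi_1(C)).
Sum = 0; so <chi_8, chi_1> = 0 (distinct irreducibles are orthogonal).

Explanation: Compute term by term over conjugacy classes (|C| * chi_8(C) * conj(chi_1(C))):
  1*(1)*conj(1) + 1*(exp(-2*I*pi/9))*conj(exp(2*I*pi/9)) + 1*(exp(-4*I*pi/9))*conj(exp(4*I*pi/9)) + 1*(exp(-2*I*pi/3))*conj(exp(2*I*pi/3)) + 1*(exp(-8*I*pi/9))*conj(exp(8*I*pi/9)) + 1*(exp(8*I*pi/9))*conj(exp(-8*I*pi/9)) + 1*(exp(2*I*pi/3))*conj(exp(-2*I*pi/3)) + 1*(exp(4*I*pi/9))*conj(exp(-4*I*pi/9)) + 1*(exp(2*I*pi/9))*conj(exp(-2*I*pi/9))
  = (1) + (exp(-4*I*pi/9)) + (exp(-8*I*pi/9)) + (exp(2*I*pi/3)) + (exp(2*I*pi/9)) + (exp(-2*I*pi/9)) + (exp(-2*I*pi/3)) + (exp(8*I*pi/9)) + (exp(4*I*pi/9))
  = 0.
(Exp terms are combined using exp(i*s)*conj(exp(i*t)) = exp(i*(s-t)), and sums of them are collapsed using the identity that for every m > 1 the m distinct m-th roots of unity sum to 0, e.g. 1 + exp(2*I*pi/3) + exp(-2*I*pi/3) = 0.)
Dividing by |G| = 9 gives 0/9 = 0, matching the row-orthogonality relation <chi_8, chi_1> = [chi_8 = chi_1].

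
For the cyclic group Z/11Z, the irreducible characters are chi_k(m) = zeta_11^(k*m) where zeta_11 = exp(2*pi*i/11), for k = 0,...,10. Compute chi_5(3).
chi_5(3) = zeta_11^15 = exp(8*I*pi/11)

Justification: chi_5(3) = zeta_11^(5*3) = zeta_11^15. Since zeta_11^11 = 1, this equals zeta_11^4 = exp(2*pi*i*4/11) = exp(8*I*pi/11).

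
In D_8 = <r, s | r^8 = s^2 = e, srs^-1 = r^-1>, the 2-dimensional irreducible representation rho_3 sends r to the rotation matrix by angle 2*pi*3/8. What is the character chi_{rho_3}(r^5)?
chi_{rho_3}(r^5) = 2*cos(2*pi*3*5/8) = sqrt(2)

Proof sketch: rho_3(r^5) is rotation by angle 2*pi*3*5/8, whose trace is 2*cos(2*pi*3*5/8) = sqrt(2).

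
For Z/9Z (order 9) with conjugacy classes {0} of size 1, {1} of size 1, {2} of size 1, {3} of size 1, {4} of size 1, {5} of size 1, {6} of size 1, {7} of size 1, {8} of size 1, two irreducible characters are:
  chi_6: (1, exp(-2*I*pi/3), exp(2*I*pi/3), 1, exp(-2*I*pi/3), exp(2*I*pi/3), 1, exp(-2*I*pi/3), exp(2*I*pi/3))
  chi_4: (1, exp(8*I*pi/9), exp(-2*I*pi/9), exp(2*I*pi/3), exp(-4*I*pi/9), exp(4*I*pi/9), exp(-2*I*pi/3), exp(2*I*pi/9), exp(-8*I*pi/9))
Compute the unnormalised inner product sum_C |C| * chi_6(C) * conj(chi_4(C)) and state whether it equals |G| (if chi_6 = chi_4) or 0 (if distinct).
Sum = 0; so <chi_6, chi_4> = 0 (distinct irreducibles are orthogonal).

Reasoning: Compute term by term over conjugacy classes (|C| * chi_6(C) * conj(chi_4(C))):
  1*(1)*conj(1) + 1*(exp(-2*I*pi/3))*conj(exp(8*I*pi/9)) + 1*(exp(2*I*pi/3))*conj(exp(-2*I*pi/9)) + 1*(1)*conj(exp(2*I*pi/3)) + 1*(exp(-2*I*pi/3))*conj(exp(-4*I*pi/9)) + 1*(exp(2*I*pi/3))*conj(exp(4*I*pi/9)) + 1*(1)*conj(exp(-2*I*pi/3)) + 1*(exp(-2*I*pi/3))*conj(exp(2*I*pi/9)) + 1*(exp(2*I*pi/3))*conj(exp(-8*I*pi/9))
  = (1) + (exp(4*I*pi/9)) + (exp(8*I*pi/9)) + (exp(-2*I*pi/3)) + (exp(-2*I*pi/9)) + (exp(2*I*pi/9)) + (exp(2*I*pi/3)) + (exp(-8*I*pi/9)) + (exp(-4*I*pi/9))
  = 0.
(Exp terms are combined using exp(i*s)*conj(exp(i*t)) = exp(i*(s-t)), and sums of them are collapsed using the identity that for every m > 1 the m distinct m-th roots of unity sum to 0, e.g. 1 + exp(2*I*pi/3) + exp(-2*I*pi/3) = 0.)
Dividing by |G| = 9 gives 0/9 = 0, matching the row-orthogonality relation <chi_6, chi_4> = [chi_6 = chi_4].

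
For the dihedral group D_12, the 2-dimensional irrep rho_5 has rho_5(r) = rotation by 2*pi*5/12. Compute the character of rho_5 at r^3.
chi_{rho_5}(r^3) = 2*cos(2*pi*5*3/12) = 0

Argument: rho_5(r^3) is rotation by angle 2*pi*5*3/12, whose trace is 2*cos(2*pi*5*3/12) = 0.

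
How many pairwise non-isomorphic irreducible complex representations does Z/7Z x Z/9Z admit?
63

Argument: The number of irreducible complex representations of a finite group equals its number of conjugacy classes. Z/7Z x Z/9Z is abelian of order 63, so every element is its own conjugacy class: 63 classes, so Z/7Z x Z/9Z (order 63) has exactly 63 irreducible complex representations.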